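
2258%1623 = 635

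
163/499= 163/499 = 0.33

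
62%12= 2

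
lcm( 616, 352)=2464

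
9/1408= 9/1408 = 0.01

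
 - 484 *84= - 40656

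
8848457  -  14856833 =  - 6008376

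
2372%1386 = 986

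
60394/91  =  663 + 61/91=663.67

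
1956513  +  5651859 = 7608372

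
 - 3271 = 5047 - 8318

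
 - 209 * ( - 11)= 2299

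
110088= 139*792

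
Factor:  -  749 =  - 7^1*107^1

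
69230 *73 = 5053790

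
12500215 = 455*27473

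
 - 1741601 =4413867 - 6155468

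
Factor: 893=19^1*47^1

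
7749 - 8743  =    -  994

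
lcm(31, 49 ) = 1519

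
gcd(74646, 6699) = 957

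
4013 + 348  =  4361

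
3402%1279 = 844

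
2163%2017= 146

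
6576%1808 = 1152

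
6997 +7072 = 14069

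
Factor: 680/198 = 2^2 * 3^( - 2)*5^1*11^(-1) * 17^1 = 340/99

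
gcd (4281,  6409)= 1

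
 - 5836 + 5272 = -564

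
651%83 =70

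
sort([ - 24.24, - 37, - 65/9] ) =[ - 37, - 24.24  , - 65/9]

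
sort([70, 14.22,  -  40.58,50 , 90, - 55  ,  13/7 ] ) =[-55, - 40.58, 13/7, 14.22, 50,70,90]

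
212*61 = 12932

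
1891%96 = 67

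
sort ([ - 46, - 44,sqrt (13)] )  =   [-46 , - 44, sqrt(13 ) ] 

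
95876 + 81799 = 177675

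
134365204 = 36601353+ 97763851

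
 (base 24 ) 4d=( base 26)45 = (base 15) 74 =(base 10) 109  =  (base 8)155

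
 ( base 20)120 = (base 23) J3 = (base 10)440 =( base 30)ek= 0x1b8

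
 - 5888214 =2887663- 8775877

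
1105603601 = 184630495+920973106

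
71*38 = 2698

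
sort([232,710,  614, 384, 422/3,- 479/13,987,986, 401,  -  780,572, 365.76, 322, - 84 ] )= [ - 780, - 84,- 479/13, 422/3,232, 322, 365.76, 384, 401,  572, 614,  710, 986,987]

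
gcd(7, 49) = 7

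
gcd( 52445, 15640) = 85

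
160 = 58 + 102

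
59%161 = 59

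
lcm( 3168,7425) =237600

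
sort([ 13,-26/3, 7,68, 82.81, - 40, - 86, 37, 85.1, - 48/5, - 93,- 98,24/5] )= [ - 98,- 93, - 86,  -  40, - 48/5, - 26/3,24/5,7,13,37,68,82.81, 85.1]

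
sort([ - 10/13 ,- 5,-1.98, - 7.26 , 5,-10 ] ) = [ - 10, - 7.26, - 5,-1.98, - 10/13,5] 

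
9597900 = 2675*3588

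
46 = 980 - 934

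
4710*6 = 28260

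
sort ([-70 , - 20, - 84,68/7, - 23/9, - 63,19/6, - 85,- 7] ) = [ - 85, - 84, - 70, - 63, - 20, - 7,  -  23/9, 19/6, 68/7 ]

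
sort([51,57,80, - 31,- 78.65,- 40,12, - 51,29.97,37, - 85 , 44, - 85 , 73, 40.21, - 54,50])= [ -85,-85, - 78.65, - 54, - 51, - 40,-31,12,29.97,37, 40.21,44,50, 51,57, 73, 80]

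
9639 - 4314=5325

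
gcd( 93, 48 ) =3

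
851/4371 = 851/4371= 0.19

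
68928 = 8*8616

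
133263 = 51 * 2613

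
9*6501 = 58509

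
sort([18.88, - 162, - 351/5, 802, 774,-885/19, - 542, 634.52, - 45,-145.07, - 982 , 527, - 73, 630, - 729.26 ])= [ -982, - 729.26, - 542 ,-162, -145.07,-73,  -  351/5, - 885/19, - 45, 18.88, 527, 630, 634.52,774, 802] 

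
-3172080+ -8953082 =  - 12125162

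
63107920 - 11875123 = 51232797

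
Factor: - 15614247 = -3^1*11^1 * 473159^1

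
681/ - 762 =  - 227/254 = - 0.89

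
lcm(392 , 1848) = 12936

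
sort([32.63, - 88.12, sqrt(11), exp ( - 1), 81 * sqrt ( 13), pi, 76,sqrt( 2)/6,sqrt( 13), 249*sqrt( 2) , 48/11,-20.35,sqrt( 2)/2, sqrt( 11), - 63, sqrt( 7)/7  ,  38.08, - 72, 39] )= [ - 88.12, - 72, - 63 , - 20.35,sqrt( 2)/6, exp(  -  1), sqrt( 7 ) /7, sqrt ( 2)/2, pi, sqrt (11),sqrt(11) , sqrt( 13 ),48/11 , 32.63,38.08, 39, 76,81*sqrt(13), 249*sqrt( 2) ] 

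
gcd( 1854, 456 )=6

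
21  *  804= 16884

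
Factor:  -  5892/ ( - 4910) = 6/5 = 2^1*3^1*5^ ( - 1 ) 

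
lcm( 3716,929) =3716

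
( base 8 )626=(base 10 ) 406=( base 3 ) 120001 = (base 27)f1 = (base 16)196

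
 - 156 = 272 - 428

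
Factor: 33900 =2^2*3^1*5^2*113^1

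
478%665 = 478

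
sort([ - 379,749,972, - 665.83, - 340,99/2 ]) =[-665.83, - 379,-340, 99/2,749, 972 ] 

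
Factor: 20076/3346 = 6 =2^1  *3^1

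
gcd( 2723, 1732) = 1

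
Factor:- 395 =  - 5^1  *  79^1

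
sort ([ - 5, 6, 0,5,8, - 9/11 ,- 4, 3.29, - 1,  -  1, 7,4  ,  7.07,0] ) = [ - 5,-4,- 1,-1,  -  9/11,0 , 0,3.29,4,5,6,7,7.07,8] 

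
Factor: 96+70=166  =  2^1*83^1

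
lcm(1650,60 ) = 3300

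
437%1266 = 437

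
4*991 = 3964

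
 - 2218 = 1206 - 3424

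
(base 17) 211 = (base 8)1124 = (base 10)596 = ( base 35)h1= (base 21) 178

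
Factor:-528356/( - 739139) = 2^2*23^1*557^( - 1)*1327^( - 1 )*5743^1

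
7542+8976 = 16518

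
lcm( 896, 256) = 1792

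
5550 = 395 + 5155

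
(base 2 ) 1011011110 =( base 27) 105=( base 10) 734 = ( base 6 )3222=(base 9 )1005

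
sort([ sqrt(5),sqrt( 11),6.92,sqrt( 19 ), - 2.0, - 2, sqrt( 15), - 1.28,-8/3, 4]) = [ - 8/3, - 2.0,- 2,  -  1.28, sqrt ( 5 ), sqrt( 11), sqrt( 15),4,sqrt( 19),6.92]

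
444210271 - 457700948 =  - 13490677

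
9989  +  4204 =14193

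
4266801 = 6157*693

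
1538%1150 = 388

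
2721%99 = 48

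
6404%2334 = 1736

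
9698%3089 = 431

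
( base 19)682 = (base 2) 100100010000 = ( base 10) 2320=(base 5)33240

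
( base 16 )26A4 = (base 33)92P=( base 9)14511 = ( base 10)9892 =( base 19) 187c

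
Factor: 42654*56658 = 2^2*3^2*7^1 * 19^1*71^1*7109^1   =  2416690332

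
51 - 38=13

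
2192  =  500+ 1692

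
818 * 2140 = 1750520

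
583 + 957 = 1540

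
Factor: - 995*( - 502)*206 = 2^2 * 5^1*103^1 * 199^1 * 251^1 = 102894940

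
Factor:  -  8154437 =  - 101^1 * 80737^1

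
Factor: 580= 2^2 *5^1*29^1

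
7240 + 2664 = 9904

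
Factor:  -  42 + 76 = 34 =2^1*17^1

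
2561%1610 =951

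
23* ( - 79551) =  - 1829673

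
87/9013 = 87/9013 = 0.01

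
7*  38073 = 266511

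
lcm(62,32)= 992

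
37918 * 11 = 417098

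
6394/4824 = 1 + 785/2412 =1.33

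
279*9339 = 2605581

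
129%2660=129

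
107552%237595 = 107552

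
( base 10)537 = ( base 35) FC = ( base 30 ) HR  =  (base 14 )2A5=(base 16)219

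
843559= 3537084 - 2693525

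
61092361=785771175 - 724678814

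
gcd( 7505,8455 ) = 95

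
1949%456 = 125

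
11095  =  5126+5969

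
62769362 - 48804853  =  13964509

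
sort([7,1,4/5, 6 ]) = [ 4/5,1, 6, 7 ] 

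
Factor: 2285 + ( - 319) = 1966 = 2^1 * 983^1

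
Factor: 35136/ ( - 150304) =- 2^1*3^2*7^( - 1)*11^( - 1) = -18/77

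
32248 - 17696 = 14552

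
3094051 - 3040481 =53570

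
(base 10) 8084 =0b1111110010100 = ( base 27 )b2b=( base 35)6ky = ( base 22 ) GFA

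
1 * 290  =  290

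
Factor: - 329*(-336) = 110544 = 2^4 * 3^1*7^2 * 47^1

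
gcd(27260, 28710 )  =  290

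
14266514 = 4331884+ 9934630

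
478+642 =1120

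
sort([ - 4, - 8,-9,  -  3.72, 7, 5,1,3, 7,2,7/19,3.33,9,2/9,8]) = [ - 9,-8,-4, -3.72, 2/9, 7/19,  1,  2, 3 , 3.33,  5, 7,7,8,9 ] 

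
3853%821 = 569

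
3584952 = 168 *21339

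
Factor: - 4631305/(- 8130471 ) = 3^( -1 )*5^1*7^1*17^(- 1 ) * 113^1*1171^1*159421^( - 1)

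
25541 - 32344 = -6803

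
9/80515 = 9/80515 = 0.00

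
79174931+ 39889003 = 119063934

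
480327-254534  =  225793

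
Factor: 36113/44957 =7^2* 61^( - 1 ) = 49/61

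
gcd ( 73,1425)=1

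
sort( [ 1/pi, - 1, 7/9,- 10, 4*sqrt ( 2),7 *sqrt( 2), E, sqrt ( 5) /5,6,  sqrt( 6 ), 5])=[ - 10, - 1, 1/pi, sqrt(5)/5, 7/9,sqrt(6 ) , E , 5, 4*sqrt (2), 6, 7*sqrt(2 )]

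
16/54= 8/27 = 0.30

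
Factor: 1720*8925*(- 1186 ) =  - 2^4 * 3^1 *5^3*7^1*17^1*43^1*593^1 = - 18206286000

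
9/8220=3/2740 = 0.00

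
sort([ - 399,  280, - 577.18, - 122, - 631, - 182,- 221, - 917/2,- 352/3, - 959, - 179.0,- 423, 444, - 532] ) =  [ - 959, - 631, - 577.18, - 532,-917/2, - 423, - 399,-221 ,- 182, - 179.0 ,-122, - 352/3,280,  444 ] 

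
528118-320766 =207352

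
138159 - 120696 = 17463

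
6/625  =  6/625 = 0.01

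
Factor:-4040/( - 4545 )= 2^3*3^(-2)=8/9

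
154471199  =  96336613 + 58134586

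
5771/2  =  2885+1/2= 2885.50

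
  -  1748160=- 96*18210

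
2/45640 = 1/22820  =  0.00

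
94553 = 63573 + 30980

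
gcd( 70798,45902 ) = 778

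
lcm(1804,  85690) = 171380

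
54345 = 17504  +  36841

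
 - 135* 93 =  - 12555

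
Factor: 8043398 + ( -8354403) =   -  5^1 * 62201^1 = -311005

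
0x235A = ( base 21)KAK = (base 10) 9050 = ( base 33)8a8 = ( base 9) 13365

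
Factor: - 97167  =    -  3^1 *7^2 * 661^1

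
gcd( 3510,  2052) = 54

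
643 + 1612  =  2255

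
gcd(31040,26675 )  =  485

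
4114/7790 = 2057/3895 = 0.53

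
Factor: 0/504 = 0 = 0^1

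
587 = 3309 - 2722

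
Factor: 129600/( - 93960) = -40/29 = - 2^3* 5^1 * 29^( - 1 ) 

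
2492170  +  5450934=7943104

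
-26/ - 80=13/40 = 0.33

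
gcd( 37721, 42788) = 563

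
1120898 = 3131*358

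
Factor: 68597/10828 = 2^( - 2)*2707^(-1 )*68597^1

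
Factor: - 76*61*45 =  - 208620 = - 2^2*3^2*5^1*19^1*61^1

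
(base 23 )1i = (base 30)1B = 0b101001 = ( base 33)18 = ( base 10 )41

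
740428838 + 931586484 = 1672015322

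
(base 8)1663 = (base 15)432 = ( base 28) 15n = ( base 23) 1i4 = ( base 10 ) 947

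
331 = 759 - 428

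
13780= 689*20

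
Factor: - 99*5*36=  - 17820= - 2^2*3^4*5^1*11^1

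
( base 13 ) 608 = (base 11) 84A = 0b1111111110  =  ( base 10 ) 1022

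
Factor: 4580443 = 7^1 * 654349^1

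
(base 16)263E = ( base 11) 73A0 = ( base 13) 45C1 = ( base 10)9790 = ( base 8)23076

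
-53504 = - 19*2816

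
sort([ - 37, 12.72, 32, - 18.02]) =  [ - 37, - 18.02 , 12.72,32]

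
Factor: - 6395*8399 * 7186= - 385971593530 = - 2^1*5^1*37^1 * 227^1 * 1279^1*3593^1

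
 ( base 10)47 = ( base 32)1f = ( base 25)1M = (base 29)1i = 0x2f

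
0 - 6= - 6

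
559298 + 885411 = 1444709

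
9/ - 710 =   -  1 + 701/710 = - 0.01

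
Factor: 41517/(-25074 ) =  - 659/398 =-2^(-1 )*199^(-1 )*659^1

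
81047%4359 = 2585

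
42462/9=4718 = 4718.00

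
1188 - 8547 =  - 7359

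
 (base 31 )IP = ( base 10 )583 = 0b1001000111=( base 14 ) 2D9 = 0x247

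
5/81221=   5/81221 = 0.00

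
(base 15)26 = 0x24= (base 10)36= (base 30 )16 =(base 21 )1f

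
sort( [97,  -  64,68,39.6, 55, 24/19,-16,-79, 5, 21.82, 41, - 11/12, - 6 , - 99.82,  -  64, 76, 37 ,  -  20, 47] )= [ - 99.82, - 79,-64, - 64 , - 20,  -  16, -6,-11/12, 24/19, 5, 21.82,  37, 39.6, 41,  47,55,68, 76,97] 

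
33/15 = 2 + 1/5 = 2.20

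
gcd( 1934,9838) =2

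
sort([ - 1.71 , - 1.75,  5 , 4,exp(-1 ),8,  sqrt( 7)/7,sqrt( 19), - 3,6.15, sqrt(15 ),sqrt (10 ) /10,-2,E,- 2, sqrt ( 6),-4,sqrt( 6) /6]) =[ - 4, - 3,-2,-2,  -  1.75,-1.71,sqrt( 10)/10,exp( -1), sqrt( 7 )/7,sqrt( 6 )/6,sqrt( 6 ), E,sqrt( 15),4,sqrt(19),5,6.15,8]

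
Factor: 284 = 2^2*71^1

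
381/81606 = 127/27202 = 0.00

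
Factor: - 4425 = -3^1*5^2*59^1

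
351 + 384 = 735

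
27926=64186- 36260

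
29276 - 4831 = 24445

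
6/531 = 2/177 = 0.01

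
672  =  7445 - 6773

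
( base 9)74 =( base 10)67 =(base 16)43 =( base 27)2D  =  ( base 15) 47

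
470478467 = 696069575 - 225591108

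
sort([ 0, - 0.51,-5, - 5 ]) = [ - 5,  -  5, - 0.51,0 ]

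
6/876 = 1/146 = 0.01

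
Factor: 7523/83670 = 2^( - 1 )*3^( - 1 )*5^ (-1)*2789^ ( - 1)*7523^1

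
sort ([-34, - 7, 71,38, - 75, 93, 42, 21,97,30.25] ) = [ - 75, - 34, - 7,21, 30.25, 38,42,  71,93,97]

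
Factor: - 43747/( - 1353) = 3^( - 1 )*97^1 = 97/3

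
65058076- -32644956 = 97703032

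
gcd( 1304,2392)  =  8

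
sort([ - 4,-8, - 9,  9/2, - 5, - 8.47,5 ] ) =[ -9, - 8.47, -8, - 5, - 4,9/2,5 ] 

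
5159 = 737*7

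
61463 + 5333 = 66796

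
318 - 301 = 17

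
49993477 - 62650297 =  - 12656820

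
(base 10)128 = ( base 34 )3Q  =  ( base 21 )62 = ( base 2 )10000000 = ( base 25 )53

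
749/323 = 2+103/323 = 2.32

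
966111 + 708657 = 1674768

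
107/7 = 107/7 = 15.29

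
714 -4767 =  - 4053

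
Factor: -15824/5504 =- 2^( - 3)*23^1 =-23/8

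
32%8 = 0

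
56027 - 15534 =40493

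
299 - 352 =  - 53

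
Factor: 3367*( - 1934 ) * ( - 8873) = 2^1* 7^1*13^1 * 19^1*37^1*467^1*967^1 = 57779006194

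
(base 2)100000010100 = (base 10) 2068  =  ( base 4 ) 200110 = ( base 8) 4024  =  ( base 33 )1TM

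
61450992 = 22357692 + 39093300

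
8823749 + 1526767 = 10350516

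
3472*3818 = 13256096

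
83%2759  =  83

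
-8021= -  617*13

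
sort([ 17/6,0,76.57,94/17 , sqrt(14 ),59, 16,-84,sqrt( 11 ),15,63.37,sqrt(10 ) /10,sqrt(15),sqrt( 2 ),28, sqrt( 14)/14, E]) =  [ -84, 0,sqrt( 14 ) /14 , sqrt(10)/10,sqrt (2),E, 17/6, sqrt(11),sqrt( 14 ),sqrt( 15),  94/17,  15,16, 28 , 59,  63.37, 76.57 ] 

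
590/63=9 + 23/63  =  9.37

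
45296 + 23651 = 68947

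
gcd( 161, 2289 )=7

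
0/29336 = 0 = 0.00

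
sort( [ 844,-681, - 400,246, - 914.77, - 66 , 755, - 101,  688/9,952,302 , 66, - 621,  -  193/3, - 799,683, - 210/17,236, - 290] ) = [ - 914.77, - 799, - 681, - 621,- 400, - 290, - 101, - 66, - 193/3, - 210/17,66 , 688/9,236,246,302,683,  755,844, 952] 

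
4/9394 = 2/4697 = 0.00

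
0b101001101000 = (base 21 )60i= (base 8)5150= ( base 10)2664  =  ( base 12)1660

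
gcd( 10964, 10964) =10964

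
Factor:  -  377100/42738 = -150/17 = - 2^1*3^1  *  5^2 * 17^(-1)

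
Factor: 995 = 5^1 * 199^1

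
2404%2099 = 305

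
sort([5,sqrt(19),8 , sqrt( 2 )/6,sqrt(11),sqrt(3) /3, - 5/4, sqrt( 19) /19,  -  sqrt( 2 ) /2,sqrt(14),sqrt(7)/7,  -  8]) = [  -  8,  -  5/4, - sqrt (2 )/2,sqrt( 19) /19,sqrt(2 ) /6, sqrt( 7)/7, sqrt( 3) /3, sqrt( 11), sqrt(14) , sqrt( 19),  5,8 ]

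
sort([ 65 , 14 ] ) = [ 14, 65 ] 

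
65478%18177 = 10947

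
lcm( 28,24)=168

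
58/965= 58/965 = 0.06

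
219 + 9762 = 9981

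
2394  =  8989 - 6595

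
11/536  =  11/536 = 0.02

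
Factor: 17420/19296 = 65/72 = 2^( - 3 )* 3^( - 2 )*5^1*13^1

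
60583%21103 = 18377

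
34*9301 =316234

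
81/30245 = 81/30245 = 0.00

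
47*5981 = 281107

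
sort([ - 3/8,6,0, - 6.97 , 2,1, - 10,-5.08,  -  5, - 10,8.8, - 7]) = [ - 10,-10, - 7, - 6.97, - 5.08,- 5, - 3/8, 0,1,2, 6,8.8]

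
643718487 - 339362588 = 304355899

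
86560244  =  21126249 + 65433995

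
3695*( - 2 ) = - 7390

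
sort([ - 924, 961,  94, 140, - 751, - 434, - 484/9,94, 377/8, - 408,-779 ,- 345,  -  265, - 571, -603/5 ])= [ - 924, - 779, - 751, - 571, - 434, - 408, - 345, - 265,  -  603/5, - 484/9,377/8, 94, 94,140, 961]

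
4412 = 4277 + 135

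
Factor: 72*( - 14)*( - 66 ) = 66528 =2^5*3^3*7^1*11^1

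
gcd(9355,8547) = 1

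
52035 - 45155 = 6880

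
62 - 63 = - 1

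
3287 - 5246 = -1959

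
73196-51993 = 21203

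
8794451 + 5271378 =14065829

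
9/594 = 1/66 =0.02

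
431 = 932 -501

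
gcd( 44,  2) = 2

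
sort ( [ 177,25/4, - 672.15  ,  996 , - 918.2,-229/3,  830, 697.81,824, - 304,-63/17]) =[ - 918.2, - 672.15, - 304, - 229/3 ,- 63/17 , 25/4, 177, 697.81,  824, 830,  996]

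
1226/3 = 408 + 2/3 = 408.67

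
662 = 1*662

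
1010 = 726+284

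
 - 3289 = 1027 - 4316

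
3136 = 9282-6146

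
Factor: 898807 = 7^2 *13^1*17^1*83^1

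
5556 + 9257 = 14813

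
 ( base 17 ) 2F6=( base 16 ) 347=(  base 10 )839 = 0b1101000111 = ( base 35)ny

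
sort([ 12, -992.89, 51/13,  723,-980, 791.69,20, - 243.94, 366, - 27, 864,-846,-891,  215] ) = [- 992.89,-980,  -  891, - 846,-243.94, -27 , 51/13,12, 20,215, 366,723, 791.69, 864]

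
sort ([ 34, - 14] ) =[-14,34]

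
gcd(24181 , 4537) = 1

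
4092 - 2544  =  1548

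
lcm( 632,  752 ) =59408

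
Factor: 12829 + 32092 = 44921 = 29^1*1549^1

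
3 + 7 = 10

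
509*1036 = 527324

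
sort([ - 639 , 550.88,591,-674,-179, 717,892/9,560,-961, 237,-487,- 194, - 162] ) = [-961, - 674, - 639, - 487,  -  194, - 179,  -  162, 892/9, 237, 550.88, 560, 591, 717 ] 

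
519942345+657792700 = 1177735045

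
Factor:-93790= - 2^1*5^1*83^1  *  113^1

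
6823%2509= 1805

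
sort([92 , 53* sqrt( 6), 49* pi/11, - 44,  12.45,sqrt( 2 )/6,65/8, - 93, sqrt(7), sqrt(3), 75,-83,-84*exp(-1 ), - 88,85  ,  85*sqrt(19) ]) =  [ -93, - 88, - 83, - 44 ,-84*exp( - 1 ),sqrt(2)/6 , sqrt( 3),sqrt(7),  65/8, 12.45,49*pi/11 , 75, 85, 92, 53*sqrt( 6), 85* sqrt(19)]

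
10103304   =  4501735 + 5601569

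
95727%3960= 687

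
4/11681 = 4/11681 = 0.00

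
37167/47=37167/47   =  790.79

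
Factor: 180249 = 3^1*60083^1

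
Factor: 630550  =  2^1* 5^2*12611^1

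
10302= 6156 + 4146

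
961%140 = 121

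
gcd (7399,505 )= 1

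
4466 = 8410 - 3944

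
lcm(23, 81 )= 1863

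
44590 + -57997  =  -13407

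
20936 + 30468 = 51404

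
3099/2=3099/2 = 1549.50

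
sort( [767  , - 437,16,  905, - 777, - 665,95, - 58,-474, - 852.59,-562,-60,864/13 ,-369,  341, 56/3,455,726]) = [  -  852.59,  -  777 , - 665, - 562,-474, - 437, - 369, - 60, - 58, 16, 56/3,864/13, 95,341, 455, 726, 767,905]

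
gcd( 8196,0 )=8196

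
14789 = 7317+7472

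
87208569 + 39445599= 126654168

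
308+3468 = 3776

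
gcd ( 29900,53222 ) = 598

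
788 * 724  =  570512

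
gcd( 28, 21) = 7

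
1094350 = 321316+773034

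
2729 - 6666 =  - 3937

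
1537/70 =1537/70 = 21.96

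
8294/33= 754/3 =251.33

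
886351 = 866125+20226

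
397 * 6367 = 2527699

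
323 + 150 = 473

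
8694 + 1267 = 9961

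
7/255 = 7/255 = 0.03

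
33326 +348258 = 381584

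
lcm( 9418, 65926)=65926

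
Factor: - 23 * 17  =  -17^1 * 23^1=-391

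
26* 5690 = 147940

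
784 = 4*196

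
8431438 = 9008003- 576565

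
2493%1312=1181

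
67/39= 67/39= 1.72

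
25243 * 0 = 0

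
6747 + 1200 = 7947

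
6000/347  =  17 + 101/347= 17.29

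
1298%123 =68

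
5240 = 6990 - 1750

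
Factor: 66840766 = 2^1*  29^1*181^1*6367^1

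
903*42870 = 38711610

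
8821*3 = 26463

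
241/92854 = 241/92854=0.00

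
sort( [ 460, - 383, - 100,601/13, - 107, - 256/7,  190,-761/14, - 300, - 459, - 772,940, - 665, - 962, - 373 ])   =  [ - 962, - 772,-665, -459, - 383, - 373, - 300,  -  107 , - 100,-761/14, - 256/7, 601/13, 190,460,940 ]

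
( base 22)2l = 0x41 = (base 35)1U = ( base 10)65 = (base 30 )25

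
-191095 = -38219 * 5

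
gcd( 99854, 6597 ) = 1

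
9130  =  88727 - 79597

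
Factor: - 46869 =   -  3^1*17^1 *919^1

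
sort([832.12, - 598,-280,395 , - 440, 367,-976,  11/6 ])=[ - 976, - 598, - 440, - 280 , 11/6, 367,  395, 832.12] 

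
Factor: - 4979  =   - 13^1 *383^1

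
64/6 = 10 + 2/3 = 10.67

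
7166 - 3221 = 3945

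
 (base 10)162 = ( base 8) 242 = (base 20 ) 82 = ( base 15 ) AC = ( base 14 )B8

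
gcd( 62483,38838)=1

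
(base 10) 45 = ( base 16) 2D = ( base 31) 1e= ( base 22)21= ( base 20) 25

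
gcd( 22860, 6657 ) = 3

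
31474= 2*15737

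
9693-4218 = 5475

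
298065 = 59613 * 5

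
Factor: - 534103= -43^1 * 12421^1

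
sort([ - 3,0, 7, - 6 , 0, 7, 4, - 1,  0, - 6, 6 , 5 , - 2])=[ - 6, - 6, - 3  , - 2,  -  1, 0, 0,0, 4, 5, 6,  7,7 ] 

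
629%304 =21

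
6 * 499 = 2994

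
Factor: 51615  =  3^2*5^1  *  31^1*37^1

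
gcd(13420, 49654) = 1342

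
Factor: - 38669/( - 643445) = 5^ ( - 1)*11^( - 1 ) *11699^( - 1)*38669^1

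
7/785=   7/785 = 0.01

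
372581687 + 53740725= 426322412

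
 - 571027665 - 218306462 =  - 789334127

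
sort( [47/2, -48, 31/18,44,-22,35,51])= [ - 48,-22 , 31/18,47/2,35,44, 51 ] 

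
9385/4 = 2346+1/4 =2346.25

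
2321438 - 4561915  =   - 2240477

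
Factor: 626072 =2^3*78259^1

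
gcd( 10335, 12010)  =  5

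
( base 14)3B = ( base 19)2F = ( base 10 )53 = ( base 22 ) 29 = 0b110101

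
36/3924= 1/109 = 0.01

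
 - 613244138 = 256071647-869315785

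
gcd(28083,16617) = 3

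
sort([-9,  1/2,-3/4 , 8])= [- 9, - 3/4,1/2,8 ]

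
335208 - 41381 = 293827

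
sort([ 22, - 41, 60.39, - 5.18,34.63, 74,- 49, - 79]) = [ - 79, - 49, - 41,-5.18, 22 , 34.63,60.39,74]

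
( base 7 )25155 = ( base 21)ekc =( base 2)1100111001110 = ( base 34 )5oa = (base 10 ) 6606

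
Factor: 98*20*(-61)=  - 2^3*5^1*7^2*61^1 = -119560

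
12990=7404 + 5586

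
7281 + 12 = 7293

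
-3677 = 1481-5158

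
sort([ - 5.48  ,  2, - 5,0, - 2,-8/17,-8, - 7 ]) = [  -  8,-7, - 5.48,-5, - 2 , - 8/17 , 0,2 ] 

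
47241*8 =377928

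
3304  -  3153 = 151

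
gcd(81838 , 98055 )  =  1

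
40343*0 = 0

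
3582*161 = 576702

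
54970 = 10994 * 5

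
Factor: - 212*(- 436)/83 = 92432/83 = 2^4*53^1*83^(-1)*109^1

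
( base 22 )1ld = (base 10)959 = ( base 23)1ig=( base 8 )1677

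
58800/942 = 9800/157 = 62.42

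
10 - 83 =-73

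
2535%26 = 13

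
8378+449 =8827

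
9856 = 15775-5919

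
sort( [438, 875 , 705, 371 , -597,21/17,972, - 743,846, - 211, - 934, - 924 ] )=[- 934, - 924, - 743, - 597, - 211,21/17,371,  438,705,  846,875, 972]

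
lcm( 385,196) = 10780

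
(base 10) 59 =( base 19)32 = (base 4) 323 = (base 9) 65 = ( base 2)111011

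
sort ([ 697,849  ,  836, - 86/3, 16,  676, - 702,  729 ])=[-702 ,-86/3 , 16,676 , 697, 729,836, 849] 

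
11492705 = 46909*245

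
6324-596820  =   - 590496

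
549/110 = 4 + 109/110 = 4.99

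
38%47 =38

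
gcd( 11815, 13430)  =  85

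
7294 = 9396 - 2102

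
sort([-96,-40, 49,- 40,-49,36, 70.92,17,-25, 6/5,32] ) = [  -  96,-49, -40,-40,-25,6/5,17,32,36, 49,70.92 ] 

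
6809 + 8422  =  15231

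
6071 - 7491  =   -1420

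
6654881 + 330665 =6985546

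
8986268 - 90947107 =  - 81960839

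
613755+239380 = 853135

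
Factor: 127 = 127^1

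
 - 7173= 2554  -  9727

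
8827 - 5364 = 3463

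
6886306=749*9194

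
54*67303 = 3634362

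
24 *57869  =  1388856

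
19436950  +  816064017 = 835500967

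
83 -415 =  - 332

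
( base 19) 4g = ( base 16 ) 5C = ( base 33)2Q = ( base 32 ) 2S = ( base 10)92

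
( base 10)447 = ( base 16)1BF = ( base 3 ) 121120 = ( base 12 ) 313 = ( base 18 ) 16F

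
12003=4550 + 7453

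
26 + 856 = 882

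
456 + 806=1262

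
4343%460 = 203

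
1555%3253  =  1555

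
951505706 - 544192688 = 407313018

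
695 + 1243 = 1938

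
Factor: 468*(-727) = -2^2*3^2*13^1*727^1 =- 340236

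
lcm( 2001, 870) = 20010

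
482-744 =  - 262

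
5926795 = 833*7115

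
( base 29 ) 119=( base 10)879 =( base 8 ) 1557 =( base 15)3d9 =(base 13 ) 528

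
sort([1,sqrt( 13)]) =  [1 , sqrt(13)]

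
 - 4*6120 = -24480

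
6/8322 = 1/1387= 0.00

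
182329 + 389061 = 571390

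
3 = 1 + 2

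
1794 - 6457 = -4663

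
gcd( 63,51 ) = 3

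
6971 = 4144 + 2827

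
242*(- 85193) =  -20616706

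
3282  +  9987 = 13269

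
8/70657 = 8/70657  =  0.00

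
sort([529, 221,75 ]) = [75, 221, 529 ] 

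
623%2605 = 623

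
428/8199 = 428/8199 = 0.05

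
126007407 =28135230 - -97872177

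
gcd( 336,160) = 16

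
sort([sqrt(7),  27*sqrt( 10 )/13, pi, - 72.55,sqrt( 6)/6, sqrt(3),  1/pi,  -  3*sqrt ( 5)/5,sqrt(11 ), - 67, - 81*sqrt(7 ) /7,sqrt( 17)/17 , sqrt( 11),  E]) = [ - 72.55,  -  67,  -  81*sqrt(7)/7,  -  3*sqrt ( 5)/5, sqrt(17) /17,  1/pi, sqrt(6 ) /6,sqrt(3), sqrt ( 7), E,pi, sqrt( 11 ), sqrt(11),  27 * sqrt(10)/13]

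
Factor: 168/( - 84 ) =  - 2 = -2^1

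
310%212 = 98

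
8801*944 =8308144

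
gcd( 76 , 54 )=2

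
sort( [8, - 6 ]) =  [ - 6,  8 ] 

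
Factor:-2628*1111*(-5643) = 2^2*3^5*11^2*19^1* 73^1 * 101^1 = 16475912244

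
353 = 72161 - 71808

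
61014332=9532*6401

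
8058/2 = 4029 = 4029.00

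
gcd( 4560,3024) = 48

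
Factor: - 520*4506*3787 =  - 8873395440 =- 2^4*3^1*5^1*7^1 * 13^1 * 541^1*751^1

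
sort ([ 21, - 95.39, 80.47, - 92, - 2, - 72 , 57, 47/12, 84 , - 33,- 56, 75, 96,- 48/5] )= [-95.39,-92, - 72, - 56, -33,  -  48/5, - 2,47/12,21 , 57,75,80.47,84 , 96] 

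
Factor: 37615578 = 2^1*3^1*7^1*11^1 * 13^1 * 6263^1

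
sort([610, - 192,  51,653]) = [ - 192,51,610,  653 ] 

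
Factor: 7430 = 2^1*5^1 * 743^1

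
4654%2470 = 2184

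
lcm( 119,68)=476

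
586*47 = 27542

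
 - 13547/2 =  - 13547/2 = - 6773.50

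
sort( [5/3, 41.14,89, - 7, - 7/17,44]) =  [ - 7, - 7/17, 5/3,41.14,44, 89] 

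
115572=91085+24487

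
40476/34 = 20238/17 = 1190.47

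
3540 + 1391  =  4931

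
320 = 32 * 10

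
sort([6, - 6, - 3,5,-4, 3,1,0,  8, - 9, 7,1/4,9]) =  [ - 9, - 6, - 4, - 3, 0, 1/4, 1,3, 5, 6,7, 8, 9]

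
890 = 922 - 32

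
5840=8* 730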